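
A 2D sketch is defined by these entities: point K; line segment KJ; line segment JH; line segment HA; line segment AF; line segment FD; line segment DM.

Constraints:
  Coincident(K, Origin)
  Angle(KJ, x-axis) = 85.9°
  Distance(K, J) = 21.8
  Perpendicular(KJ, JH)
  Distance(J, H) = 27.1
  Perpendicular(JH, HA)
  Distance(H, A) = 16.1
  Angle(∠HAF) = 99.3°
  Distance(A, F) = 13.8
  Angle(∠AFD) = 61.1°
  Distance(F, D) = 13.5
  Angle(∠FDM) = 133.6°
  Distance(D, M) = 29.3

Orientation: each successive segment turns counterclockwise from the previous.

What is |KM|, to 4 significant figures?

52.87

K is at the origin; KJ runs at 85.9° with length 21.8, so J = (1.559, 21.74). KJ ⟂ JH, so JH runs at 175.9°; with |JH| = 27.1, H = (-25.47, 23.68). The perpendicularity gives HA at right angles to JH, so HA runs at -94.10°; with |HA| = 16.1, A = (-26.62, 7.623). ∠HAF = 99.3° gives AF at -13.40° from the x-axis; with |AF| = 13.8, F = (-13.20, 4.425). ∠AFD = 61.1° gives FD at 105.5° from the x-axis; with |FD| = 13.5, D = (-16.81, 17.43). ∠FDM = 133.6° gives DM at 151.9° from the x-axis; with |DM| = 29.3, M = (-42.65, 31.23). Then |KM| = |M − K| = 52.87.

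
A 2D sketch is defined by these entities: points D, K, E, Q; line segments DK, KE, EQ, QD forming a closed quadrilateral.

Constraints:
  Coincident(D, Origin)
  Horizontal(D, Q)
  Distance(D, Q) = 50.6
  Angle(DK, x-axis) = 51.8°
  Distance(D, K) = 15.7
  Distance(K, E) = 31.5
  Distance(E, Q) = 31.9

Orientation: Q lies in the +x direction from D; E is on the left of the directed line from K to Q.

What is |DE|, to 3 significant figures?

46.5

Checks: |KE| = 31.50 ✓; |EQ| = 31.90 ✓.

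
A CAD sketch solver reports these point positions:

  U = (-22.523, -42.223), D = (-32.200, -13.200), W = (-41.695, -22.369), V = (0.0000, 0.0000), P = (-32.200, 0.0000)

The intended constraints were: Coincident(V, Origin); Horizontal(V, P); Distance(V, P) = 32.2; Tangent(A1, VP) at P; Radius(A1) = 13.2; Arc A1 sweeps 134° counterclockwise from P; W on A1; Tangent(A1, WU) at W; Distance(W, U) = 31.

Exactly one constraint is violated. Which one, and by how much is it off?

Distance(W, U) = 31 — off by 3.40.

V = (0.00, 0.00) ✓; V.y = 0.00, P.y = 0.00 ✓; |VP| = 32.20 ✓; ∠(DP, PV) = 90.00° ✓; |DP| = 13.20 ✓; bearing(D→W) − bearing(D→P) = 134.0° ✓; |DW| = 13.20 ✓; ∠(DW, WU) = 90.00° ✓; |WU| = 27.60 ✗.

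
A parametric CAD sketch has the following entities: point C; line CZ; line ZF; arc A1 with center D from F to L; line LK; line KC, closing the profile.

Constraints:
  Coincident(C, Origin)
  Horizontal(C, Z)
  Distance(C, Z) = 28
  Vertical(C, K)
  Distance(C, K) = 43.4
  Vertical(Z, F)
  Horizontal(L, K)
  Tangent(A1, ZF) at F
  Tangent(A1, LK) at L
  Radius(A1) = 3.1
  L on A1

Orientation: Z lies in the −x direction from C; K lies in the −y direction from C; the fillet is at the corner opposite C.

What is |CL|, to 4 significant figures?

50.04

C is at the origin; C and Z share the same y with |CZ| = 28.0 and Z on the −x side, so Z = (-28.00, 0.000). CK is vertical with |CK| = 43.4 and K on the −y side, so K = (0.000, -43.40). The virtual corner opposite C is at (-28.00, -43.40). A1 meets ZF tangentially, so DF is at right angles to ZF and the tangent condition forces DL to be normal to LK, with radius 3.1, so the center D sits 3.1 in from both sides at D = (-24.90, -40.30). That places the tangent points at F = (-28.00, -40.30) on ZF and L = (-24.90, -43.40) on LK. Then |CL| = |L − C| = 50.04.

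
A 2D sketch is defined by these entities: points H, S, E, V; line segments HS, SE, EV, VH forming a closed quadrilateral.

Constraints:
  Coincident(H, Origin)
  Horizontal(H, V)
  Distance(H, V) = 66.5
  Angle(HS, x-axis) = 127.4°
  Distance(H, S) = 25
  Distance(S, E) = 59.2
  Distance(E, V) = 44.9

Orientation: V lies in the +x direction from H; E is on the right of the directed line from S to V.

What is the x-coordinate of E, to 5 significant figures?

27.114

H is at the origin; HV is horizontal with |HV| = 66.5 and V in +x, so V = (66.5, 0). HS runs at 127.4° with |HS| = 25.0, so S = (-15.184, 19.860). E is determined by |SE| = 59.2 and |EV| = 44.9 together: it lies at the intersection of circle(S, 59.2) and circle(V, 44.9). With |SV| = 84.064, the foot of the radical line on SV is 50.886 from S and the perpendicular offset is √(59.2² − 50.886²) = 30.253. Taking the right-of-SV solution: E = (27.114, -21.558).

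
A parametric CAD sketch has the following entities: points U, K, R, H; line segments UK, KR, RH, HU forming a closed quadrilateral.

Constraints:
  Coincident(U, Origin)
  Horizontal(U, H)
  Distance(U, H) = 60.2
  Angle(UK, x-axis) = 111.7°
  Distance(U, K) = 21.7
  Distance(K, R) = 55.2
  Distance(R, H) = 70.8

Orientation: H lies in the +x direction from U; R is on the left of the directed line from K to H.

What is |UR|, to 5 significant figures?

68.305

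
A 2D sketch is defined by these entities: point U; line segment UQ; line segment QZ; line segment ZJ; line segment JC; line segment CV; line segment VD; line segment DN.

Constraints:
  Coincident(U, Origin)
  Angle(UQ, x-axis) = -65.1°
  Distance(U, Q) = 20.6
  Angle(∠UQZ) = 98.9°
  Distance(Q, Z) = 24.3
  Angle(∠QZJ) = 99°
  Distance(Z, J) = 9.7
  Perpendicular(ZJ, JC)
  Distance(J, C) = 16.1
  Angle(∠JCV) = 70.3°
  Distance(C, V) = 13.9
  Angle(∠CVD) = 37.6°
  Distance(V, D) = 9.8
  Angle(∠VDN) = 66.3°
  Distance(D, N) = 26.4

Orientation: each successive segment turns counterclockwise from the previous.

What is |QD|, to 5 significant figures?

18.390

U is at the origin; UQ runs at -65.1° with length 20.6, so Q = (8.6733, -18.685). ∠UQZ = 98.9° gives QZ at 16.000° from the x-axis; with |QZ| = 24.3, Z = (32.032, -11.987). ∠QZJ = 99.0° gives ZJ at 97.000° from the x-axis; with |ZJ| = 9.7, J = (30.850, -2.3594). ZJ is perpendicular to JC, so JC runs at -173.00°; with |JC| = 16.1, C = (14.870, -4.3215). ∠JCV = 70.3° gives CV at -63.300° from the x-axis; with |CV| = 13.9, V = (21.115, -16.739). ∠CVD = 37.6° gives VD at 79.100° from the x-axis; with |VD| = 9.8, D = (22.969, -7.1162). Then |QD| = |D − Q| = 18.390.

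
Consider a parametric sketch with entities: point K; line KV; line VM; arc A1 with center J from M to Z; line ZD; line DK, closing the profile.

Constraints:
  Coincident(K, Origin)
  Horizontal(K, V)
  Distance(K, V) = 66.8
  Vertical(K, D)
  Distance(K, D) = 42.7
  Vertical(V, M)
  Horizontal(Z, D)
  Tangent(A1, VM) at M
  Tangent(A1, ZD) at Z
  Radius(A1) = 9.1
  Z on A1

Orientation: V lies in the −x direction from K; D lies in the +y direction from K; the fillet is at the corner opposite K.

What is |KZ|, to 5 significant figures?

71.781

The virtual corner opposite K is at (-66.800, 42.700). The tangent condition forces JM to be normal to VM and tangency of A1 to ZD means the radius JZ is perpendicular to ZD, with radius 9.1, so the center J sits 9.1 in from both sides at J = (-57.700, 33.600). That places the tangent points at M = (-66.800, 33.600) on VM and Z = (-57.700, 42.700) on ZD. Then |KZ| = |Z − K| = 71.781.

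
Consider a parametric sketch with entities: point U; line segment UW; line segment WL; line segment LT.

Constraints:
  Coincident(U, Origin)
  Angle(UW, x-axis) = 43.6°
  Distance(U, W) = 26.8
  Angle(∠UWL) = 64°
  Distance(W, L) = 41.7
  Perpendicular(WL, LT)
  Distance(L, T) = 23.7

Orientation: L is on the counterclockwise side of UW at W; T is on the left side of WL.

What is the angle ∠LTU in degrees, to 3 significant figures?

90.7°

U is at the origin; UW runs at 43.6° with length 26.8, so W = 26.8·(cos 43.6°, sin 43.6°) = (19.4, 18.5). ∠UWL = 64.0°, so WL runs at 43.6° + (180° − 64.0°) = 160° from the x-axis; with |WL| = 41.7, L = W + 41.7·(cos 160°, sin 160°) = (-19.7, 33.0). WL is perpendicular to LT; with |LT| = 23.7 on the left of WL, T = L + 23.7·(-0.349, -0.937) = (-27.9, 10.8). Then cos ∠LTU = TL·TU / (|TL||TU|), giving 90.7°.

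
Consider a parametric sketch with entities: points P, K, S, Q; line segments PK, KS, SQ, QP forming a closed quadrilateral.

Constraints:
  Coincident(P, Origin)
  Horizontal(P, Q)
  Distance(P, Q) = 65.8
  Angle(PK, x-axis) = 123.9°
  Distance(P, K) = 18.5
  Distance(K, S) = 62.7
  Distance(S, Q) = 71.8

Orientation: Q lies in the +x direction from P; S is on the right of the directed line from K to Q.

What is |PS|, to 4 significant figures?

45.17

Checks: |KS| = 62.70 ✓; |SQ| = 71.80 ✓.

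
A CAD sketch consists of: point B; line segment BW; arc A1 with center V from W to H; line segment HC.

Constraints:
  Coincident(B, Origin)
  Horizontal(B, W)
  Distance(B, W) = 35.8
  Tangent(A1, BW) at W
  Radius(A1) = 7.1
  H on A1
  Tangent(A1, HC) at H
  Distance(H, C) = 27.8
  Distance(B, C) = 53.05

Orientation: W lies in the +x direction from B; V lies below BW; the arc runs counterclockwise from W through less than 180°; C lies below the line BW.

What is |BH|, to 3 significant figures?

30.8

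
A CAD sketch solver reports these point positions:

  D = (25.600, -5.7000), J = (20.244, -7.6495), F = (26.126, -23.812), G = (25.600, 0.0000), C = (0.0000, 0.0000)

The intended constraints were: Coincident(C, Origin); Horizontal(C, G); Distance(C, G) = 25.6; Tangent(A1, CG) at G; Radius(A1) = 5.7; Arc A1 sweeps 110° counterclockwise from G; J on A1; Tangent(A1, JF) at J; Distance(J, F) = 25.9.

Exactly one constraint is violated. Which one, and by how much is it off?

Distance(J, F) = 25.9 — off by 8.70.

C = (0.00, 0.00) ✓; C.y = 0.00, G.y = 0.00 ✓; |CG| = 25.60 ✓; ∠(DG, GC) = 90.00° ✓; |DG| = 5.700 ✓; bearing(D→J) − bearing(D→G) = 110.0° ✓; |DJ| = 5.700 ✓; ∠(DJ, JF) = 90.00° ✓; |JF| = 17.20 ✗.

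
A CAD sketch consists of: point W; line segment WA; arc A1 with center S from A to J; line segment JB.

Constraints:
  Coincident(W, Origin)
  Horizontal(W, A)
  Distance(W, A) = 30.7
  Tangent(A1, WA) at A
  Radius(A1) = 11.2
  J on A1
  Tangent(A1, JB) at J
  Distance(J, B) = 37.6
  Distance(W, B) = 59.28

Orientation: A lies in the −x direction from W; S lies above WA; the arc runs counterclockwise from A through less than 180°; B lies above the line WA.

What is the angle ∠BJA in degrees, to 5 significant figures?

126.37°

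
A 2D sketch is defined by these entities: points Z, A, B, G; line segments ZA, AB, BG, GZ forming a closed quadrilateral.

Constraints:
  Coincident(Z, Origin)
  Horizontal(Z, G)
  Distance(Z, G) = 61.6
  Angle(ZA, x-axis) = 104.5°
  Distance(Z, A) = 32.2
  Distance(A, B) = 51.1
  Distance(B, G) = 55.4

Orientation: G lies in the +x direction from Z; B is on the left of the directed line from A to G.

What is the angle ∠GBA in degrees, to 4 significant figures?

91.46°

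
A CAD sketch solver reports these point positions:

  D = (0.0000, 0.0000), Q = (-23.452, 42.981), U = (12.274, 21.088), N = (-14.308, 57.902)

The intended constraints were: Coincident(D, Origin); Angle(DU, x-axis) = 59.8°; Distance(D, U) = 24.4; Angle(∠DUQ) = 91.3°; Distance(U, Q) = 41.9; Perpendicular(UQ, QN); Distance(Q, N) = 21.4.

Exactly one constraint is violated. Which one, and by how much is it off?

Distance(Q, N) = 21.4 — off by 3.90.

D = (0.00, 0.00) ✓; DU at 59.80° ✓; |DU| = 24.40 ✓; ∠DUQ = 91.30° ✓; |UQ| = 41.90 ✓; ∠(UQ, QN) = 90.00° ✓; |QN| = 17.50 ✗.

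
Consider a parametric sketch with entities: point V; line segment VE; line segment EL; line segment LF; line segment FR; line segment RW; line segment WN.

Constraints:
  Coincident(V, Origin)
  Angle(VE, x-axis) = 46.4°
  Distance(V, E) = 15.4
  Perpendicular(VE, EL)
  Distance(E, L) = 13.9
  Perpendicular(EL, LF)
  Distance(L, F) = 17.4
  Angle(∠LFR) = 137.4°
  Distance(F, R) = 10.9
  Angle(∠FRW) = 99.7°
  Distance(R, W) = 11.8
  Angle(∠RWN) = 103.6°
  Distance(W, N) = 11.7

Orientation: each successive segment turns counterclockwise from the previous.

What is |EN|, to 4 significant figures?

7.986

V is at the origin; VE runs at 46.4° with length 15.4, so E = (10.62, 11.15). The perpendicularity gives EL at right angles to VE, so EL runs at 136.4°; with |EL| = 13.9, L = (0.5542, 20.74). EL ⟂ LF, so LF runs at -133.6°; with |LF| = 17.4, F = (-11.45, 8.137). ∠LFR = 137.4° gives FR at -91.00° from the x-axis; with |FR| = 10.9, R = (-11.64, -2.761). ∠FRW = 99.7° gives RW at -10.70° from the x-axis; with |RW| = 11.8, W = (-0.04063, -4.952). ∠RWN = 103.6° gives WN at 65.70° from the x-axis; with |WN| = 11.7, N = (4.774, 5.712). Then |EN| = |N − E| = 7.986.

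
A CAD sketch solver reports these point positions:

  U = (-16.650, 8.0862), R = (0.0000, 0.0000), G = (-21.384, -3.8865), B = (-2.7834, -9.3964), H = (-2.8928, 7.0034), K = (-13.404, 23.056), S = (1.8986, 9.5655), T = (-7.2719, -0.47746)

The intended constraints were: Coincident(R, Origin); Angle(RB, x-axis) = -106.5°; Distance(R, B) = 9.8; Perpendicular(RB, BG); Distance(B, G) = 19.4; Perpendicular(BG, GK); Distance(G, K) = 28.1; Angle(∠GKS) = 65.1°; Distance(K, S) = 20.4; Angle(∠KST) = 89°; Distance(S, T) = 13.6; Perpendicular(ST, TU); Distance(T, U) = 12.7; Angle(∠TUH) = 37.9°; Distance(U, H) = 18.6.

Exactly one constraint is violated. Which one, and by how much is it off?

Distance(U, H) = 18.6 — off by 4.80.

R = (0.00, 0.00) ✓; RB at -106.5° ✓; |RB| = 9.800 ✓; ∠(RB, BG) = 90.00° ✓; |BG| = 19.40 ✓; ∠(BG, GK) = 90.00° ✓; |GK| = 28.10 ✓; ∠GKS = 65.10° ✓; |KS| = 20.40 ✓; ∠KST = 89.00° ✓; |ST| = 13.60 ✓; ∠(ST, TU) = 90.00° ✓; |TU| = 12.70 ✓; ∠TUH = 37.90° ✓; |UH| = 13.80 ✗.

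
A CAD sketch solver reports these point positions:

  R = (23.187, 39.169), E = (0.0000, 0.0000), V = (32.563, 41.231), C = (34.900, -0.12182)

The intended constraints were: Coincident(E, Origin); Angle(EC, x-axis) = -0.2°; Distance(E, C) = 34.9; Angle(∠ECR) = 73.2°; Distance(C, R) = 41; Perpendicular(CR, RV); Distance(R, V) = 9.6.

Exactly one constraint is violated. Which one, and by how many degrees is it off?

Perpendicular(CR, RV) — off by 4.20°.

E = (0.00, 0.00) ✓; EC at -0.2000° ✓; |EC| = 34.90 ✓; ∠ECR = 73.20° ✓; |CR| = 41.00 ✓; ∠(CR, RV) = 94.20° ✗; |RV| = 9.600 ✓.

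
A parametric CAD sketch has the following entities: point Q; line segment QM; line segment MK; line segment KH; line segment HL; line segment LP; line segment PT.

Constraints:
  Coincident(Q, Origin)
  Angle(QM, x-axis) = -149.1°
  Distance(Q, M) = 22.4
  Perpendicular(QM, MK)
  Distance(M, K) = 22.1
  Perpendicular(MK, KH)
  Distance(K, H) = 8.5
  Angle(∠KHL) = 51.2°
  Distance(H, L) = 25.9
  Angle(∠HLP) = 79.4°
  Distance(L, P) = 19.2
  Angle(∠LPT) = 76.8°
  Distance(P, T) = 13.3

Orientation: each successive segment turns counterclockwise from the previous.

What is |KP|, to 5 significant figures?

20.987

Q is at the origin; QM runs at -149.1° with length 22.4, so M = (-19.221, -11.503). QM is perpendicular to MK, so MK runs at -59.100°; with |MK| = 22.1, K = (-7.8714, -30.467). MK is perpendicular to KH, so KH runs at 30.900°; with |KH| = 8.5, H = (-0.57784, -26.101). ∠KHL = 51.2° gives HL at 159.70° from the x-axis; with |HL| = 25.9, L = (-24.869, -17.116). ∠HLP = 79.4° gives LP at -99.700° from the x-axis; with |LP| = 19.2, P = (-28.104, -36.041). Then |KP| = |P − K| = 20.987.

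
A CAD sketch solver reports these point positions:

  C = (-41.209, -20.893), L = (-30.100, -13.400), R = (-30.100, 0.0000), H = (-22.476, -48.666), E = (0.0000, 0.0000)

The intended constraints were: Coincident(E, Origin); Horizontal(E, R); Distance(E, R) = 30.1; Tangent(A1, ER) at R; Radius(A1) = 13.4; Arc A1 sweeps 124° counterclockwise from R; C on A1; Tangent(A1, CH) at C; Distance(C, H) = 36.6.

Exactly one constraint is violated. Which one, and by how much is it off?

Distance(C, H) = 36.6 — off by 3.10.

E = (0.00, 0.00) ✓; E.y = 0.00, R.y = 0.00 ✓; |ER| = 30.10 ✓; ∠(LR, RE) = 90.00° ✓; |LR| = 13.40 ✓; bearing(L→C) − bearing(L→R) = 124.0° ✓; |LC| = 13.40 ✓; ∠(LC, CH) = 90.00° ✓; |CH| = 33.50 ✗.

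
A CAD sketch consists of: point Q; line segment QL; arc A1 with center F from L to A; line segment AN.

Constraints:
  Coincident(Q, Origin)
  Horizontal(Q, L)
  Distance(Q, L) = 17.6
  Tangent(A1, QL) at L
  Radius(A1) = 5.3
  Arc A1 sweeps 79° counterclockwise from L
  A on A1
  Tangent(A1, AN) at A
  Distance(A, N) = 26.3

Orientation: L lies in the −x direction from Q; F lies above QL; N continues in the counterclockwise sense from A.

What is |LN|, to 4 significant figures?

31.79

Q is at the origin; Q and L share the same y with |QL| = 17.6 and L on the −x side, so L = (-17.60, 0.000). Since A1 is tangent to QL there, FL ⟂ QL, so F = L + (0, 5.3) = (-17.60, 5.300). On A1, L sits at bearing -90° from F; a 79° counterclockwise sweep puts A at bearing -11°, so A = F + 5.3·(cos -11°, sin -11°) = (-12.40, 4.289). A1 meets AN tangentially, so FA is at right angles to AN, so AN runs along (−sin -11°, cos -11°); with |AN| = 26.3, N = (-7.379, 30.11). Then |LN| = |N − L| = 31.79.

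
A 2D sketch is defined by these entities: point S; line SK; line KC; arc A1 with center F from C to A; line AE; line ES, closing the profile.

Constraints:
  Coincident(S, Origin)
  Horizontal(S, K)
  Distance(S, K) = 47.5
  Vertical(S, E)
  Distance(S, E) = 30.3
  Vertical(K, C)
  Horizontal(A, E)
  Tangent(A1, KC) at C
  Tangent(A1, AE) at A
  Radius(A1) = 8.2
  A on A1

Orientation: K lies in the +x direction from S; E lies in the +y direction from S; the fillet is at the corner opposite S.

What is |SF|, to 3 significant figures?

45.1

S is at the origin; S and K share the same y with |SK| = 47.5 and K on the +x side, so K = (47.5, 0.00). S and E share the same x with |SE| = 30.3 and E on the +y side, so E = (0.00, 30.3). The virtual corner opposite S is at (47.5, 30.3). The tangent condition forces FC to be normal to KC and the tangent condition forces FA to be normal to AE, with radius 8.2, so the center F sits 8.2 in from both sides at F = (39.3, 22.1). Then |SF| = |F − S| = 45.1.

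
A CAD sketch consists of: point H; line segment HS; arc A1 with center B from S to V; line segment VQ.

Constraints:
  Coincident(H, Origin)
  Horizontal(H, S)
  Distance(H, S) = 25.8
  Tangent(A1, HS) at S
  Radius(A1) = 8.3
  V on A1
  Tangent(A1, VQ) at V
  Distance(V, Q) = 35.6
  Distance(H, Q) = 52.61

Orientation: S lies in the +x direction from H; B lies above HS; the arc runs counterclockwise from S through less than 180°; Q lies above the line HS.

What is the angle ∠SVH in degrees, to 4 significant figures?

34.10°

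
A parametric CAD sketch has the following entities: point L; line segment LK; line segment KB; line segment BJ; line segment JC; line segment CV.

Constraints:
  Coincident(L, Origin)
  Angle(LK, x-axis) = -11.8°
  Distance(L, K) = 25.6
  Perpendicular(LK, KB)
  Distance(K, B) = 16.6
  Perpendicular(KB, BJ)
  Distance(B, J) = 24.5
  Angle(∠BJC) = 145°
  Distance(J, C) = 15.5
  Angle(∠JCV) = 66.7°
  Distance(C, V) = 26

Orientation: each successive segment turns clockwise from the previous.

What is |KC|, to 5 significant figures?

37.987

L is at the origin; LK runs at -11.8° with length 25.6, so K = (25.059, -5.2351). LK is perpendicular to KB, so KB runs at -101.80°; with |KB| = 16.6, B = (21.664, -21.484). KB is perpendicular to BJ, so BJ runs at 168.20°; with |BJ| = 24.5, J = (-2.3179, -16.474). ∠BJC = 145.0° gives JC at 133.20° from the x-axis; with |JC| = 15.5, C = (-12.928, -5.1751). Then |KC| = |C − K| = 37.987.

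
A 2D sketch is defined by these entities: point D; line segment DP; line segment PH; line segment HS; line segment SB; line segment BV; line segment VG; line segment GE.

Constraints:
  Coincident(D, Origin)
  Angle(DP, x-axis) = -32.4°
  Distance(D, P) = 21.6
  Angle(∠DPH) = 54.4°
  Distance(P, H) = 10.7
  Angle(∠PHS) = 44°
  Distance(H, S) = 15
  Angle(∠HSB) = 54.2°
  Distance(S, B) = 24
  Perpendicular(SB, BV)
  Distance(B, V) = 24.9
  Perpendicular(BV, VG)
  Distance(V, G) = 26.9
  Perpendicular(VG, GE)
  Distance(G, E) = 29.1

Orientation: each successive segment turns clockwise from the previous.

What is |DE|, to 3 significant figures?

16.8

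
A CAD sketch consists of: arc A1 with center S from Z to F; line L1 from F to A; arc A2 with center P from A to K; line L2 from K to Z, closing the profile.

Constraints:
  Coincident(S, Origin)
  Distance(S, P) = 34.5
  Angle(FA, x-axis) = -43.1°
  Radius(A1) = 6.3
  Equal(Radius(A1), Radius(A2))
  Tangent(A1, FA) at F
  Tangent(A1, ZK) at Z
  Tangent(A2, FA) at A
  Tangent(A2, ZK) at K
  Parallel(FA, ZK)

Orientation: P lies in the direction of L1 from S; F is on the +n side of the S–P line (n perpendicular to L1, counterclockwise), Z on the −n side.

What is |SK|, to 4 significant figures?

35.07

The slot axis is L1's direction at -43.1°, so u = (cos -43.1°, sin -43.1°) = (0.7302, -0.6833) and n = (−sin -43.1°, cos -43.1°) = (0.6833, 0.7302). S is at the origin and P lies 34.5 along u from S, so P = 34.5·u = (25.19, -23.57). Tangency of A1 to both parallel lines with radius 6.3 puts F and Z at S ± 6.3·n: F = (4.305, 4.600), Z = (-4.305, -4.600). Equal radii place A and K the same way about P: A = P + 6.3·n = (29.50, -18.97), K = P − 6.3·n = (20.89, -28.17). Then |SK| = |K − S| = 35.07.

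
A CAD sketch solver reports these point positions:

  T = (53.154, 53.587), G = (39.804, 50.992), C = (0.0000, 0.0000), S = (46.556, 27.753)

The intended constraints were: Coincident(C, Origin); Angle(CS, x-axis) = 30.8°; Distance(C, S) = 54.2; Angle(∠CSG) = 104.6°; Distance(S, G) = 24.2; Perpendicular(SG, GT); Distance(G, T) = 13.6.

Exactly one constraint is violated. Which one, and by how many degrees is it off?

Perpendicular(SG, GT) — off by 5.20°.

C = (0.00, 0.00) ✓; CS at 30.80° ✓; |CS| = 54.20 ✓; ∠CSG = 104.6° ✓; |SG| = 24.20 ✓; ∠(SG, GT) = 95.20° ✗; |GT| = 13.60 ✓.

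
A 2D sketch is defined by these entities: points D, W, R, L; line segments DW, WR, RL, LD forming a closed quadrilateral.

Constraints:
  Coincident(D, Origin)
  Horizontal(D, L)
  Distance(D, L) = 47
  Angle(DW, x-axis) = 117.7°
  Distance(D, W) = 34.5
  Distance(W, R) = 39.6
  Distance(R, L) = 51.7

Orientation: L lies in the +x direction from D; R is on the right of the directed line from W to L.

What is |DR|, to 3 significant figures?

8.37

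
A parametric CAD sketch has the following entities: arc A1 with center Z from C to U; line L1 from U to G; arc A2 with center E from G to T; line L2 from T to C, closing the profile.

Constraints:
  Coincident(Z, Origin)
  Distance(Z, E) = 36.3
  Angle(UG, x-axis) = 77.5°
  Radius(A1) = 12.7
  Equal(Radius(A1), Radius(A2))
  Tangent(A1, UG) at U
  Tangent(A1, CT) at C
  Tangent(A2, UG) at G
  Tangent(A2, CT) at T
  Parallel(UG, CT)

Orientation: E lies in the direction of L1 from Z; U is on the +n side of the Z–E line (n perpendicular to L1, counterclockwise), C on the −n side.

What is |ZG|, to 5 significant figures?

38.458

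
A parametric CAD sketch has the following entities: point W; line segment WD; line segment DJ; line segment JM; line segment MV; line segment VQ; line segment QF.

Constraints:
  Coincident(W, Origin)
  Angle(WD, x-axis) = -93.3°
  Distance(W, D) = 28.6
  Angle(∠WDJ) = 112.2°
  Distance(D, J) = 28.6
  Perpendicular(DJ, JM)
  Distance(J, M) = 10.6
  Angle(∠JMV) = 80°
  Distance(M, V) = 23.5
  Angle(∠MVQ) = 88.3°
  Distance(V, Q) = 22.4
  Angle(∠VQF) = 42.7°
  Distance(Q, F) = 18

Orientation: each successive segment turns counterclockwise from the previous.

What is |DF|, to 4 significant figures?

19.27

W is at the origin; WD runs at -93.3° with length 28.6, so D = (-1.646, -28.55). ∠WDJ = 112.2° gives DJ at -25.50° from the x-axis; with |DJ| = 28.6, J = (24.17, -40.87). DJ is perpendicular to JM, so JM runs at 64.50°; with |JM| = 10.6, M = (28.73, -31.30). ∠JMV = 80.0° gives MV at 164.5° from the x-axis; with |MV| = 23.5, V = (6.086, -25.02). ∠MVQ = 88.3° gives VQ at -103.8° from the x-axis; with |VQ| = 22.4, Q = (0.7426, -46.77). ∠VQF = 42.7° gives QF at 33.50° from the x-axis; with |QF| = 18.0, F = (15.75, -36.84). Then |DF| = |F − D| = 19.27.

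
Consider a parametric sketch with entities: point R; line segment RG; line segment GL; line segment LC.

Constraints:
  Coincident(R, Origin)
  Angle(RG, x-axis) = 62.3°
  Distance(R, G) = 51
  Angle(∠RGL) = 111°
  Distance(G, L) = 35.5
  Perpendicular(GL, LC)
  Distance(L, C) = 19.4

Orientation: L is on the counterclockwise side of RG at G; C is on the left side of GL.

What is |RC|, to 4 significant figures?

60.73

R is at the origin; RG runs at 62.3° with length 51.0, so G = 51.0·(cos 62.3°, sin 62.3°) = (23.71, 45.16). ∠RGL = 111.0°, so GL runs at 62.3° + (180° − 111.0°) = 131.3° from the x-axis; with |GL| = 35.5, L = G + 35.5·(cos 131.3°, sin 131.3°) = (0.2769, 71.82). The perpendicularity gives LC at right angles to GL; with |LC| = 19.4 on the left of GL, C = L + 19.4·(-0.7513, -0.6600) = (-14.30, 59.02). Then |RC| = |C − R| = 60.73.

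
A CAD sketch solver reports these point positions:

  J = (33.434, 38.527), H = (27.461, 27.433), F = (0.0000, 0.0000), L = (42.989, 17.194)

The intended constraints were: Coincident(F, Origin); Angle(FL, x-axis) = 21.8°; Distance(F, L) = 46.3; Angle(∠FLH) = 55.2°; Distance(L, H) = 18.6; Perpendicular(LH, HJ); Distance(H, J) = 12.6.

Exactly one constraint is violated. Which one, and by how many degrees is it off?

Perpendicular(LH, HJ) — off by 5.10°.

F = (0.00, 0.00) ✓; FL at 21.80° ✓; |FL| = 46.30 ✓; ∠FLH = 55.20° ✓; |LH| = 18.60 ✓; ∠(LH, HJ) = 84.90° ✗; |HJ| = 12.60 ✓.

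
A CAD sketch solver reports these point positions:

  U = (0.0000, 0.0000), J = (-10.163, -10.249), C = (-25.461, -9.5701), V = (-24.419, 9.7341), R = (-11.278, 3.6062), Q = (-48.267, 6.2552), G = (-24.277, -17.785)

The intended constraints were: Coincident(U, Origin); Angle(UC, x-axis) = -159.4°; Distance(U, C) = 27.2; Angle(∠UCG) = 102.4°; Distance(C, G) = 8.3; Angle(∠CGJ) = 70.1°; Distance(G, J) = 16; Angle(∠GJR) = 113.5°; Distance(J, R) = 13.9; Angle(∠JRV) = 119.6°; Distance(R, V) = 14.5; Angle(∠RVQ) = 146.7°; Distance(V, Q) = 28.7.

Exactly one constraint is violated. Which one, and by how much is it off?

Distance(V, Q) = 28.7 — off by 4.60.

U = (0.00, 0.00) ✓; UC at -159.4° ✓; |UC| = 27.20 ✓; ∠UCG = 102.4° ✓; |CG| = 8.300 ✓; ∠CGJ = 70.10° ✓; |GJ| = 16.00 ✓; ∠GJR = 113.5° ✓; |JR| = 13.90 ✓; ∠JRV = 119.6° ✓; |RV| = 14.50 ✓; ∠RVQ = 146.7° ✓; |VQ| = 24.10 ✗.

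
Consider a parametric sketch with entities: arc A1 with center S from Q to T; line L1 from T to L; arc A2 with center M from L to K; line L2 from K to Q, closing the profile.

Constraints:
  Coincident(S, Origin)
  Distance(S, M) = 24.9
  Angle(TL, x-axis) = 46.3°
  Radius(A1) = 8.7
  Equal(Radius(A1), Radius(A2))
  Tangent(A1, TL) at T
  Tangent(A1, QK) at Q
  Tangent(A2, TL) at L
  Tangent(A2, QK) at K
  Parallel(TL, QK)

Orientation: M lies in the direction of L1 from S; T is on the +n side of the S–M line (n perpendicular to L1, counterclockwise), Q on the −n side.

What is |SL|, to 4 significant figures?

26.38

The slot axis is L1's direction at 46.3°, so u = (cos 46.3°, sin 46.3°) = (0.6909, 0.7230) and n = (−sin 46.3°, cos 46.3°) = (-0.7230, 0.6909). S is at the origin and M lies 24.9 along u from S, so M = 24.9·u = (17.20, 18.00). Tangency of A1 to both parallel lines with radius 8.7 puts T and Q at S ± 8.7·n: T = (-6.290, 6.011), Q = (6.290, -6.011). Equal radii place L and K the same way about M: L = M + 8.7·n = (10.91, 24.01), K = M − 8.7·n = (23.49, 11.99). Then |SL| = |L − S| = 26.38.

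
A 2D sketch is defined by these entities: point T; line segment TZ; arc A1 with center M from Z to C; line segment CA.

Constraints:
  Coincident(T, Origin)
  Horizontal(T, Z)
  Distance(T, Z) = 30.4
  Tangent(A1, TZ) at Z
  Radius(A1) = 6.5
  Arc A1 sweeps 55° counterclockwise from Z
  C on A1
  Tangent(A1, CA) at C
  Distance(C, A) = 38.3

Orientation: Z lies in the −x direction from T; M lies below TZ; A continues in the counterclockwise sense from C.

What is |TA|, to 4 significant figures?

67.04

On A1, Z sits at bearing 90° from M; a 55° counterclockwise sweep puts C at bearing 145°, so C = M + 6.5·(cos 145°, sin 145°) = (-35.72, -2.772). Tangency of A1 to CA means the radius MC is perpendicular to CA, so CA runs along (−sin 145°, cos 145°); with |CA| = 38.3, A = (-57.69, -34.15). Then |TA| = |A − T| = 67.04.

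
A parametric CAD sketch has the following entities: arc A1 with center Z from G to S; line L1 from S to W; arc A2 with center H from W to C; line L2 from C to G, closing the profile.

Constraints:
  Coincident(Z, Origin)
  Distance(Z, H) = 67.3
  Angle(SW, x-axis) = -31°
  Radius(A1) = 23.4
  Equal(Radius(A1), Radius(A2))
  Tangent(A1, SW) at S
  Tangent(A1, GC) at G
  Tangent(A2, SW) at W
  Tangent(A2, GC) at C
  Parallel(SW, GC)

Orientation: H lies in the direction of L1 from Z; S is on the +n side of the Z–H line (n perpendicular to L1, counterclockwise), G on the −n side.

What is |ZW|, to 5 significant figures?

71.252

The slot axis is L1's direction at -31.0°, so u = (cos -31.0°, sin -31.0°) = (0.85717, -0.51504) and n = (−sin -31.0°, cos -31.0°) = (0.51504, 0.85717). Z is at the origin and H lies 67.3 along u from Z, so H = 67.3·u = (57.687, -34.662). Tangency of A1 to both parallel lines with radius 23.4 puts S and G at Z ± 23.4·n: S = (12.052, 20.058), G = (-12.052, -20.058). Equal radii place W and C the same way about H: W = H + 23.4·n = (69.739, -14.604), C = H − 23.4·n = (45.635, -54.720). Then |ZW| = |W − Z| = 71.252.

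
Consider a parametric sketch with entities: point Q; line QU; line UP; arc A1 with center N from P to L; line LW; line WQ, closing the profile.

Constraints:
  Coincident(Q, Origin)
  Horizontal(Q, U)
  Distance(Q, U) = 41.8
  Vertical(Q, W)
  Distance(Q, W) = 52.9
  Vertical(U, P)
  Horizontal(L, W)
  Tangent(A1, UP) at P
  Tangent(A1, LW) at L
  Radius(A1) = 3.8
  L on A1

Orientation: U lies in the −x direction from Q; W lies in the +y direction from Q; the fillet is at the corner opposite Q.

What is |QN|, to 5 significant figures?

62.087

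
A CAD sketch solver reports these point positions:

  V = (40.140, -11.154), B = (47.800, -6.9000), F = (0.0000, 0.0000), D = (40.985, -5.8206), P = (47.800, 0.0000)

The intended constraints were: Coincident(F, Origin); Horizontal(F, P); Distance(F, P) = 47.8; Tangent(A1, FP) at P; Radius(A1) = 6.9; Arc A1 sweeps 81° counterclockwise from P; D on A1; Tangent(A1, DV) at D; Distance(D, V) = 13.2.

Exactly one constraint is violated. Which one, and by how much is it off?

Distance(D, V) = 13.2 — off by 7.80.

F = (0.00, 0.00) ✓; F.y = 0.00, P.y = 0.00 ✓; |FP| = 47.80 ✓; ∠(BP, PF) = 90.00° ✓; |BP| = 6.900 ✓; bearing(B→D) − bearing(B→P) = 81.00° ✓; |BD| = 6.900 ✓; ∠(BD, DV) = 90.00° ✓; |DV| = 5.400 ✗.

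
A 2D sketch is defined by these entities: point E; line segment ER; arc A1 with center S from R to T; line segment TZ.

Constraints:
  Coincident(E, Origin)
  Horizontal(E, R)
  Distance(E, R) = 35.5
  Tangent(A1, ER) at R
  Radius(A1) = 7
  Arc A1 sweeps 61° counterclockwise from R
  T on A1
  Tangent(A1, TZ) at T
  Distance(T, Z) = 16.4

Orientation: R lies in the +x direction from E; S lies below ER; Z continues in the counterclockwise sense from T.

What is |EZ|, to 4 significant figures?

27.95

On A1, R sits at bearing 90° from S; a 61° counterclockwise sweep puts T at bearing 151°, so T = S + 7.0·(cos 151°, sin 151°) = (29.38, -3.606). Since A1 is tangent to TZ there, ST ⟂ TZ, so TZ runs along (−sin 151°, cos 151°); with |TZ| = 16.4, Z = (21.43, -17.95). Then |EZ| = |Z − E| = 27.95.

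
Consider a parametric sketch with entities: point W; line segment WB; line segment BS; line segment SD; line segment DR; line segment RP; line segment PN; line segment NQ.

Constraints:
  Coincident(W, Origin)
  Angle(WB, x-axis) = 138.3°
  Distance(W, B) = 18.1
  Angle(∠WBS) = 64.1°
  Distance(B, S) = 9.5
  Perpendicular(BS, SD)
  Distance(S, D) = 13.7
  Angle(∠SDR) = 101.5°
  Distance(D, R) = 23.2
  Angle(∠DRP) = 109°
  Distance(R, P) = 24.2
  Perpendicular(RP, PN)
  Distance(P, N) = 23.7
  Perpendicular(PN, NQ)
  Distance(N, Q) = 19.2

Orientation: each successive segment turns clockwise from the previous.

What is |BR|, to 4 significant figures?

22.60

The perpendicularity gives SD at right angles to BS, so SD runs at -67.60°; with |SD| = 13.7, D = (0.4897, 2.995). ∠SDR = 101.5° gives DR at -146.1° from the x-axis; with |DR| = 23.2, R = (-18.77, -9.945). Then |BR| = |R − B| = 22.60.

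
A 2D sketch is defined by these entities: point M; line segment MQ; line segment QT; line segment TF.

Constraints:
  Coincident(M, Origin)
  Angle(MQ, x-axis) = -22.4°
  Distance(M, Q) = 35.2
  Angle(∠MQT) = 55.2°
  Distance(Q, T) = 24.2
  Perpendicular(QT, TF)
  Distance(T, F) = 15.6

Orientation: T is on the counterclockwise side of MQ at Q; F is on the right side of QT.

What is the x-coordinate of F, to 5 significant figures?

42.584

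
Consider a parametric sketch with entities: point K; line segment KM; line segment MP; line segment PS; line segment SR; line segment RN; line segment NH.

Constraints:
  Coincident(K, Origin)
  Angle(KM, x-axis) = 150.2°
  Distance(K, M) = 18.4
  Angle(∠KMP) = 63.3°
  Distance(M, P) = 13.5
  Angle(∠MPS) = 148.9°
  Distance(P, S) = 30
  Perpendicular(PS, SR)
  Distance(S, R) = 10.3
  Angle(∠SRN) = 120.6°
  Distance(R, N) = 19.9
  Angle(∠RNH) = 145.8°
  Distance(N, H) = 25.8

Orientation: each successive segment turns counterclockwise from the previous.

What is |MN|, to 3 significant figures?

27.9

K is at the origin; KM runs at 150.2° with length 18.4, so M = (-16.0, 9.14). ∠KMP = 63.3° gives MP at -93.1° from the x-axis; with |MP| = 13.5, P = (-16.7, -4.34). ∠MPS = 148.9° gives PS at -62.0° from the x-axis; with |PS| = 30.0, S = (-2.61, -30.8). PS ⟂ SR, so SR runs at 28.0°; with |SR| = 10.3, R = (6.48, -26.0). ∠SRN = 120.6° gives RN at 87.4° from the x-axis; with |RN| = 19.9, N = (7.38, -6.11). Then |MN| = |N − M| = 27.9.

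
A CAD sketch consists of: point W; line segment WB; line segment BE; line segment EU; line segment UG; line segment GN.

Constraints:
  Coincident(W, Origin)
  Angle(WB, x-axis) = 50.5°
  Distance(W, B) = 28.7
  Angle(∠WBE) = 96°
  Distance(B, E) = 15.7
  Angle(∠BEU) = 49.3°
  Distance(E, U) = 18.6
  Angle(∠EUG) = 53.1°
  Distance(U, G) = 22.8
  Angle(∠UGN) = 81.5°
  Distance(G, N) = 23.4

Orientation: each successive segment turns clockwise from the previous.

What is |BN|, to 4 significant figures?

24.09

W is at the origin; WB runs at 50.5° with length 28.7, so B = (18.26, 22.15). ∠WBE = 96.0° gives BE at -33.50° from the x-axis; with |BE| = 15.7, E = (31.35, 13.48). ∠BEU = 49.3° gives EU at -164.2° from the x-axis; with |EU| = 18.6, U = (13.45, 8.416). ∠EUG = 53.1° gives UG at 68.90° from the x-axis; with |UG| = 22.8, G = (21.66, 29.69). ∠UGN = 81.5° gives GN at -29.60° from the x-axis; with |GN| = 23.4, N = (42.00, 18.13). Then |BN| = |N − B| = 24.09.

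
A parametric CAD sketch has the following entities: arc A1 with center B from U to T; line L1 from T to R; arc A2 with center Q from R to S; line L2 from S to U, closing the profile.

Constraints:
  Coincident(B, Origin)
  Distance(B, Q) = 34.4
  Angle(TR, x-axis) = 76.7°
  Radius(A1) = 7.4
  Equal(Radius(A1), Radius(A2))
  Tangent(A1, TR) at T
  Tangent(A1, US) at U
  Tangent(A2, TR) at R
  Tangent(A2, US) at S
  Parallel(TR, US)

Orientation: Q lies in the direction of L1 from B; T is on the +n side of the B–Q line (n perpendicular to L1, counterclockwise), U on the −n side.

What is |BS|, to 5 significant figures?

35.187

Tangency of A1 to both parallel lines with radius 7.4 puts T and U at B ± 7.4·n: T = (-7.2015, 1.7024), U = (7.2015, -1.7024). Equal radii place R and S the same way about Q: R = Q + 7.4·n = (0.71219, 35.180), S = Q − 7.4·n = (15.115, 31.775). Then |BS| = |S − B| = 35.187.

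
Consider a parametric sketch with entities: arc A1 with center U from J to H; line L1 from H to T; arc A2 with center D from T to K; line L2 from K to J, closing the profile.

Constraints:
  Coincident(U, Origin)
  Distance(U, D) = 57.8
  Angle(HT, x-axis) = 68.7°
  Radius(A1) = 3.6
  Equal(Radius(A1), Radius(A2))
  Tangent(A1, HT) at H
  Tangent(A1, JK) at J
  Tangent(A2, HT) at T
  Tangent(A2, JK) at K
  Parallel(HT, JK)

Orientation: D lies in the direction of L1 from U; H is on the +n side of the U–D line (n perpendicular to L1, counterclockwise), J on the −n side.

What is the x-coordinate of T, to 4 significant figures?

17.64

The slot axis is L1's direction at 68.7°, so u = (cos 68.7°, sin 68.7°) = (0.3633, 0.9317) and n = (−sin 68.7°, cos 68.7°) = (-0.9317, 0.3633). U is at the origin and D lies 57.8 along u from U, so D = 57.8·u = (21.00, 53.85). Tangency of A1 to both parallel lines with radius 3.6 puts H and J at U ± 3.6·n: H = (-3.354, 1.308), J = (3.354, -1.308). Equal radii place T and K the same way about D: T = D + 3.6·n = (17.64, 55.16), K = D − 3.6·n = (24.35, 52.54). So T.x = 17.64.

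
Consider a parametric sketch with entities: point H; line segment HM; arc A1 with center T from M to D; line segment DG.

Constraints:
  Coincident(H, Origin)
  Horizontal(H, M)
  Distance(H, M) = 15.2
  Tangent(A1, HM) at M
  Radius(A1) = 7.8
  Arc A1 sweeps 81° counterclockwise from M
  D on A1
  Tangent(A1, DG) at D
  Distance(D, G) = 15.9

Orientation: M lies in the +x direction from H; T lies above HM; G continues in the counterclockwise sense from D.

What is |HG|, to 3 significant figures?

33.8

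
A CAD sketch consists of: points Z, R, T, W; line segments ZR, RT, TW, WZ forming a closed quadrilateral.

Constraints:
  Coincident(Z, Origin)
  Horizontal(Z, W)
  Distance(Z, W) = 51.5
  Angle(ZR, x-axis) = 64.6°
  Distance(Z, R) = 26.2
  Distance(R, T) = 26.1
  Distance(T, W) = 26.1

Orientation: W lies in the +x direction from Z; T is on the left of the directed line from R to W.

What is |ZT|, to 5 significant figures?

43.226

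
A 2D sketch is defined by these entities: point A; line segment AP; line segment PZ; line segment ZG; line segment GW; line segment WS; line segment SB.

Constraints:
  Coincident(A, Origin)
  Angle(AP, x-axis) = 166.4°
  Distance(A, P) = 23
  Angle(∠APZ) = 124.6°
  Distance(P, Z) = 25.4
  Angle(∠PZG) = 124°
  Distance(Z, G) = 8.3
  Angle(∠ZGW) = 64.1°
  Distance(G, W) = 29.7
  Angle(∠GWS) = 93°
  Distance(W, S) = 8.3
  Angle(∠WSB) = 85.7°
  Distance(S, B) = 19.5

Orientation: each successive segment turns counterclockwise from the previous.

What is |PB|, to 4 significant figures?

18.41

A is at the origin; AP runs at 166.4° with length 23.0, so P = (-22.36, 5.408). ∠APZ = 124.6° gives PZ at -138.2° from the x-axis; with |PZ| = 25.4, Z = (-41.29, -11.52). ∠PZG = 124.0° gives ZG at -82.20° from the x-axis; with |ZG| = 8.3, G = (-40.16, -19.74). ∠ZGW = 64.1° gives GW at 33.70° from the x-axis; with |GW| = 29.7, W = (-15.45, -3.266). ∠GWS = 93.0° gives WS at 120.7° from the x-axis; with |WS| = 8.3, S = (-19.69, 3.871). ∠WSB = 85.7° gives SB at -145.0° from the x-axis; with |SB| = 19.5, B = (-35.67, -7.314). Then |PB| = |B − P| = 18.41.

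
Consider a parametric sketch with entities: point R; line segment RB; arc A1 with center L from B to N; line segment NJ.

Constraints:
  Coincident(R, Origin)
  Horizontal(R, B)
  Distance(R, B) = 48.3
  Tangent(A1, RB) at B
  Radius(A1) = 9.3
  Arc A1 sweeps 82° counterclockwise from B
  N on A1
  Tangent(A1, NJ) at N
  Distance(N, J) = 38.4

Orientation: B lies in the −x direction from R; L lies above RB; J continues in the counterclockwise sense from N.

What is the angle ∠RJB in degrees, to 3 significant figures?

53.8°

On A1, B sits at bearing -90° from L; an 82° counterclockwise sweep puts N at bearing -8°, so N = L + 9.3·(cos -8°, sin -8°) = (-39.1, 8.01). Tangency of A1 to NJ means the radius LN is perpendicular to NJ, so NJ runs along (−sin -8°, cos -8°); with |NJ| = 38.4, J = (-33.7, 46.0). Then cos ∠RJB = JR·JB / (|JR||JB|), giving 53.8°.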